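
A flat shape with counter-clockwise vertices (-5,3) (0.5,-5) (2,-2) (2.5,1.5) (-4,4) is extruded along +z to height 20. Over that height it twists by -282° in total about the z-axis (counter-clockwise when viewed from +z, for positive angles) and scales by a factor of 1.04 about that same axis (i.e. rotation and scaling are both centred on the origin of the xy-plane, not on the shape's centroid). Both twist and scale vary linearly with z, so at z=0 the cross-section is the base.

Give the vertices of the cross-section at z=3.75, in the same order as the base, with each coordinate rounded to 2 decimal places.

t = z/height = 3.75/20 = 0.1875
s = 1 + (scale-1)·z/height = 1 + (1.04-1)·3.75/20 = 1.007500
θ = twist·z/height = -282°·3.75/20 = -52.8750° = -0.922843 rad
cos θ = 0.603556, sin θ = -0.797321 (intermediates below are computed at full precision and shown rounded to 5 d.p.)
v1: (-5,3) → rotate → (-0.62582,5.79727) → ×s → (-0.63051,5.84075) → (-0.63,5.84)
v2: (0.5,-5) → rotate → (-3.68483,-3.41644) → ×s → (-3.71246,-3.44206) → (-3.71,-3.44)
v3: (2,-2) → rotate → (-0.38753,-2.80175) → ×s → (-0.39044,-2.82277) → (-0.39,-2.82)
v4: (2.5,1.5) → rotate → (2.70487,-1.08797) → ×s → (2.72516,-1.09613) → (2.73,-1.10)
v5: (-4,4) → rotate → (0.77506,5.60351) → ×s → (0.78087,5.64553) → (0.78,5.65)

Cross-section at z=3.75: (-0.63,5.84) (-3.71,-3.44) (-0.39,-2.82) (2.73,-1.10) (0.78,5.65)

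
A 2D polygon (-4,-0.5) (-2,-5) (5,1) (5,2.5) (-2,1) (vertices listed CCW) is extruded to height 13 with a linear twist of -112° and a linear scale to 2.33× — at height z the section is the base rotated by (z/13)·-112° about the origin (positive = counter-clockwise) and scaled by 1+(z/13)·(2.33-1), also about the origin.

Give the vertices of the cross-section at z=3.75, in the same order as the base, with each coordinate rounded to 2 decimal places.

Cross-section at z=3.75: (-5.05,2.37) (-6.04,-4.37) (6.59,-2.53) (7.70,-0.77) (-1.60,2.65)

t = z/height = 3.75/13 = 0.288462
s = 1 + (scale-1)·z/height = 1 + (2.33-1)·3.75/13 = 1.383654
θ = twist·z/height = -112°·3.75/13 = -32.3077° = -0.563876 rad
cos θ = 0.845190, sin θ = -0.534466 (intermediates below are computed at full precision and shown rounded to 5 d.p.)
v1: (-4,-0.5) → rotate → (-3.64799,1.71527) → ×s → (-5.04756,2.37334) → (-5.05,2.37)
v2: (-2,-5) → rotate → (-4.36271,-3.15702) → ×s → (-6.03648,-4.36822) → (-6.04,-4.37)
v3: (5,1) → rotate → (4.76042,-1.82714) → ×s → (6.58677,-2.52813) → (6.59,-2.53)
v4: (5,2.5) → rotate → (5.56211,-0.55935) → ×s → (7.69604,-0.77395) → (7.70,-0.77)
v5: (-2,1) → rotate → (-1.15591,1.91412) → ×s → (-1.59939,2.64848) → (-1.60,2.65)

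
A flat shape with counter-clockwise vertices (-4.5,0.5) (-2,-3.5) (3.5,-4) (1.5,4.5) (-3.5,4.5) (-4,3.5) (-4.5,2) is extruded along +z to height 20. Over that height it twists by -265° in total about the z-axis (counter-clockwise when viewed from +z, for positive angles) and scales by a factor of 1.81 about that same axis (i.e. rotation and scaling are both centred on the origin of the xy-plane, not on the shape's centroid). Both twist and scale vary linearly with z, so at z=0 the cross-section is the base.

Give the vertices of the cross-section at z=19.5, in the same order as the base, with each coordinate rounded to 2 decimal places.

Cross-section at z=19.5: (0.75,-8.07) (6.86,-2.24) (5.75,7.58) (-8.43,1.01) (-6.63,-7.76) (-4.69,-8.27) (-1.88,-8.61)

t = z/height = 19.5/20 = 0.975
s = 1 + (scale-1)·z/height = 1 + (1.81-1)·19.5/20 = 1.789750
θ = twist·z/height = -265°·19.5/20 = -258.3750° = -4.509494 rad
cos θ = -0.201505, sin θ = 0.979487 (intermediates below are computed at full precision and shown rounded to 5 d.p.)
v1: (-4.5,0.5) → rotate → (0.41703,-4.50845) → ×s → (0.74638,-8.06899) → (0.75,-8.07)
v2: (-2,-3.5) → rotate → (3.83122,-1.25371) → ×s → (6.85692,-2.24382) → (6.86,-2.24)
v3: (3.5,-4) → rotate → (3.21268,4.23423) → ×s → (5.74990,7.57821) → (5.75,7.58)
v4: (1.5,4.5) → rotate → (-4.70995,0.56246) → ×s → (-8.42964,1.00666) → (-8.43,1.01)
v5: (-3.5,4.5) → rotate → (-3.70242,-4.33498) → ×s → (-6.62641,-7.75853) → (-6.63,-7.76)
v6: (-4,3.5) → rotate → (-2.62218,-4.62322) → ×s → (-4.69306,-8.27440) → (-4.69,-8.27)
v7: (-4.5,2) → rotate → (-1.05220,-4.81070) → ×s → (-1.88318,-8.60996) → (-1.88,-8.61)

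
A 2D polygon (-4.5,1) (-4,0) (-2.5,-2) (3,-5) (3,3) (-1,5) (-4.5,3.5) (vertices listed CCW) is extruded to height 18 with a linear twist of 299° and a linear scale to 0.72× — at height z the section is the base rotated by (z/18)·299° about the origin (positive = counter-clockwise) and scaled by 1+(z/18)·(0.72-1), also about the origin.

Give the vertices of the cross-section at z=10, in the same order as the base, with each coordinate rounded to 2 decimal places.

t = z/height = 10/18 = 0.555556
s = 1 + (scale-1)·z/height = 1 + (0.72-1)·10/18 = 0.844444
θ = twist·z/height = 299°·10/18 = 166.1111° = 2.899186 rad
cos θ = -0.970763, sin θ = 0.240040 (intermediates below are computed at full precision and shown rounded to 5 d.p.)
v1: (-4.5,1) → rotate → (4.12839,-2.05094) → ×s → (3.48620,-1.73191) → (3.49,-1.73)
v2: (-4,0) → rotate → (3.88305,-0.96016) → ×s → (3.27902,-0.81080) → (3.28,-0.81)
v3: (-2.5,-2) → rotate → (2.90699,1.34143) → ×s → (2.45479,1.13276) → (2.45,1.13)
v4: (3,-5) → rotate → (-1.71209,5.57393) → ×s → (-1.44577,4.70688) → (-1.45,4.71)
v5: (3,3) → rotate → (-3.63241,-2.19217) → ×s → (-3.06737,-1.85117) → (-3.07,-1.85)
v6: (-1,5) → rotate → (-0.22944,-5.09386) → ×s → (-0.19375,-4.30148) → (-0.19,-4.30)
v7: (-4.5,3.5) → rotate → (3.52829,-4.47785) → ×s → (2.97945,-3.78130) → (2.98,-3.78)

Cross-section at z=10: (3.49,-1.73) (3.28,-0.81) (2.45,1.13) (-1.45,4.71) (-3.07,-1.85) (-0.19,-4.30) (2.98,-3.78)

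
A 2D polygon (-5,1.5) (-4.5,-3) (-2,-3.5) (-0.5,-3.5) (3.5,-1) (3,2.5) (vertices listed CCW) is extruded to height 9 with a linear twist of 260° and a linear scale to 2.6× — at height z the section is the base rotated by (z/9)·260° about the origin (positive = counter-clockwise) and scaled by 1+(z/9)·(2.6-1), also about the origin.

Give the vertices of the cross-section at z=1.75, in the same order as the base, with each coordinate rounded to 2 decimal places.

t = z/height = 1.75/9 = 0.194444
s = 1 + (scale-1)·z/height = 1 + (2.6-1)·1.75/9 = 1.311111
θ = twist·z/height = 260°·1.75/9 = 50.5556° = 0.882361 rad
cos θ = 0.635330, sin θ = 0.772241 (intermediates below are computed at full precision and shown rounded to 5 d.p.)
v1: (-5,1.5) → rotate → (-4.33501,-2.90821) → ×s → (-5.68368,-3.81299) → (-5.68,-3.81)
v2: (-4.5,-3) → rotate → (-0.54226,-5.38107) → ×s → (-0.71096,-7.05519) → (-0.71,-7.06)
v3: (-2,-3.5) → rotate → (1.43218,-3.76814) → ×s → (1.87775,-4.94045) → (1.88,-4.94)
v4: (-0.5,-3.5) → rotate → (2.38518,-2.60977) → ×s → (3.12723,-3.42170) → (3.13,-3.42)
v5: (3.5,-1) → rotate → (2.99590,2.06751) → ×s → (3.92795,2.71074) → (3.93,2.71)
v6: (3,2.5) → rotate → (-0.02461,3.90505) → ×s → (-0.03227,5.11995) → (-0.03,5.12)

Cross-section at z=1.75: (-5.68,-3.81) (-0.71,-7.06) (1.88,-4.94) (3.13,-3.42) (3.93,2.71) (-0.03,5.12)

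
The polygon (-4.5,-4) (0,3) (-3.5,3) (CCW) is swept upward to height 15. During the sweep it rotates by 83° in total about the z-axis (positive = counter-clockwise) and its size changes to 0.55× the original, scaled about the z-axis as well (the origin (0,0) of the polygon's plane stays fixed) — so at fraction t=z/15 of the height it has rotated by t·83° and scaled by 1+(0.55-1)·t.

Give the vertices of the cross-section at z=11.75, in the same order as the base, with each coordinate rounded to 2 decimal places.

t = z/height = 11.75/15 = 0.783333
s = 1 + (scale-1)·z/height = 1 + (0.55-1)·11.75/15 = 0.647500
θ = twist·z/height = 83°·11.75/15 = 65.0167° = 1.134755 rad
cos θ = 0.422355, sin θ = 0.906431 (intermediates below are computed at full precision and shown rounded to 5 d.p.)
v1: (-4.5,-4) → rotate → (1.72513,-5.76836) → ×s → (1.11702,-3.73501) → (1.12,-3.74)
v2: (0,3) → rotate → (-2.71929,1.26706) → ×s → (-1.76074,0.82042) → (-1.76,0.82)
v3: (-3.5,3) → rotate → (-4.19753,-1.90544) → ×s → (-2.71790,-1.23377) → (-2.72,-1.23)

Cross-section at z=11.75: (1.12,-3.74) (-1.76,0.82) (-2.72,-1.23)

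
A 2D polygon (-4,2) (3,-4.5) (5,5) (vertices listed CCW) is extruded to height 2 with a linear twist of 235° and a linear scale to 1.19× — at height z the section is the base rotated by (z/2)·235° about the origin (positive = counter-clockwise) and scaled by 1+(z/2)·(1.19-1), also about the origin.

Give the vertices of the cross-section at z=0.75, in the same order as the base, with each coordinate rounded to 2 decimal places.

Cross-section at z=0.75: (-2.28,-4.21) (4.92,3.05) (-5.18,5.53)

t = z/height = 0.75/2 = 0.375
s = 1 + (scale-1)·z/height = 1 + (1.19-1)·0.75/2 = 1.071250
θ = twist·z/height = 235°·0.75/2 = 88.1250° = 1.538071 rad
cos θ = 0.032719, sin θ = 0.999465 (intermediates below are computed at full precision and shown rounded to 5 d.p.)
v1: (-4,2) → rotate → (-2.12981,-3.93242) → ×s → (-2.28155,-4.21261) → (-2.28,-4.21)
v2: (3,-4.5) → rotate → (4.59575,2.85116) → ×s → (4.92319,3.05430) → (4.92,3.05)
v3: (5,5) → rotate → (-4.83373,5.16092) → ×s → (-5.17813,5.52863) → (-5.18,5.53)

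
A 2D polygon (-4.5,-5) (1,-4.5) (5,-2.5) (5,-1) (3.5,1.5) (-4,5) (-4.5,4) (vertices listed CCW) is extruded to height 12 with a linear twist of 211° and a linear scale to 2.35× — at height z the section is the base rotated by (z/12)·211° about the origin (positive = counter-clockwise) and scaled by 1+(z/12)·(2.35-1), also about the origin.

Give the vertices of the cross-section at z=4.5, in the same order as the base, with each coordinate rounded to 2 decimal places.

t = z/height = 4.5/12 = 0.375
s = 1 + (scale-1)·z/height = 1 + (2.35-1)·4.5/12 = 1.506250
θ = twist·z/height = 211°·4.5/12 = 79.1250° = 1.380992 rad
cos θ = 0.188667, sin θ = 0.982041 (intermediates below are computed at full precision and shown rounded to 5 d.p.)
v1: (-4.5,-5) → rotate → (4.06120,-5.36252) → ×s → (6.11719,-8.07730) → (6.12,-8.08)
v2: (1,-4.5) → rotate → (4.60785,0.13304) → ×s → (6.94058,0.20039) → (6.94,0.20)
v3: (5,-2.5) → rotate → (3.39844,4.43854) → ×s → (5.11890,6.68555) → (5.12,6.69)
v4: (5,-1) → rotate → (1.92538,4.72154) → ×s → (2.90010,7.11182) → (2.90,7.11)
v5: (3.5,1.5) → rotate → (-0.81273,3.72014) → ×s → (-1.22417,5.60347) → (-1.22,5.60)
v6: (-4,5) → rotate → (-5.66487,-2.98483) → ×s → (-8.53272,-4.49590) → (-8.53,-4.50)
v7: (-4.5,4) → rotate → (-4.77717,-3.66452) → ×s → (-7.19561,-5.51968) → (-7.20,-5.52)

Cross-section at z=4.5: (6.12,-8.08) (6.94,0.20) (5.12,6.69) (2.90,7.11) (-1.22,5.60) (-8.53,-4.50) (-7.20,-5.52)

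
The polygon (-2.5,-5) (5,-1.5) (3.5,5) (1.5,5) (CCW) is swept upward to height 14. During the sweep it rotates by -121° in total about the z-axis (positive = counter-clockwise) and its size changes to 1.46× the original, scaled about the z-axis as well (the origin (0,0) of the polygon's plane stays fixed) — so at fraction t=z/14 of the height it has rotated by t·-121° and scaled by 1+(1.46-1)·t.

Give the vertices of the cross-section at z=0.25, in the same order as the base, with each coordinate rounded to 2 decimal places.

Cross-section at z=0.25: (-2.71,-4.94) (4.98,-1.70) (3.72,4.90) (1.70,4.98)

t = z/height = 0.25/14 = 0.0178571
s = 1 + (scale-1)·z/height = 1 + (1.46-1)·0.25/14 = 1.008214
θ = twist·z/height = -121°·0.25/14 = -2.1607° = -0.037712 rad
cos θ = 0.999289, sin θ = -0.037703 (intermediates below are computed at full precision and shown rounded to 5 d.p.)
v1: (-2.5,-5) → rotate → (-2.68674,-4.90219) → ×s → (-2.70881,-4.94246) → (-2.71,-4.94)
v2: (5,-1.5) → rotate → (4.93989,-1.68745) → ×s → (4.98047,-1.70131) → (4.98,-1.70)
v3: (3.5,5) → rotate → (3.68602,4.86449) → ×s → (3.71630,4.90444) → (3.72,4.90)
v4: (1.5,5) → rotate → (1.68745,4.93989) → ×s → (1.70131,4.98047) → (1.70,4.98)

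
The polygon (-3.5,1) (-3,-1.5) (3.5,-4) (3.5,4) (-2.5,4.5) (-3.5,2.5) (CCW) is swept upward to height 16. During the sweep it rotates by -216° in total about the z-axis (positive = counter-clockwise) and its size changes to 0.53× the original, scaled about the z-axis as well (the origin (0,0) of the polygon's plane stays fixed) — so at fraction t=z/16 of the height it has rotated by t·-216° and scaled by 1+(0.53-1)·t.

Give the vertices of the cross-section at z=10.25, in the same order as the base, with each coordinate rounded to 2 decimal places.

t = z/height = 10.25/16 = 0.640625
s = 1 + (scale-1)·z/height = 1 + (0.53-1)·10.25/16 = 0.698906
θ = twist·z/height = -216°·10.25/16 = -138.3750° = -2.415099 rad
cos θ = -0.747508, sin θ = -0.664252 (intermediates below are computed at full precision and shown rounded to 5 d.p.)
v1: (-3.5,1) → rotate → (3.28053,1.57738) → ×s → (2.29278,1.10244) → (2.29,1.10)
v2: (-3,-1.5) → rotate → (1.24615,3.11402) → ×s → (0.87094,2.17641) → (0.87,2.18)
v3: (3.5,-4) → rotate → (-5.27329,0.66515) → ×s → (-3.68553,0.46488) → (-3.69,0.46)
v4: (3.5,4) → rotate → (0.04073,-5.31492) → ×s → (0.02847,-3.71463) → (0.03,-3.71)
v5: (-2.5,4.5) → rotate → (4.85791,-1.70316) → ×s → (3.39522,-1.19035) → (3.40,-1.19)
v6: (-3.5,2.5) → rotate → (4.27691,0.45611) → ×s → (2.98916,0.31878) → (2.99,0.32)

Cross-section at z=10.25: (2.29,1.10) (0.87,2.18) (-3.69,0.46) (0.03,-3.71) (3.40,-1.19) (2.99,0.32)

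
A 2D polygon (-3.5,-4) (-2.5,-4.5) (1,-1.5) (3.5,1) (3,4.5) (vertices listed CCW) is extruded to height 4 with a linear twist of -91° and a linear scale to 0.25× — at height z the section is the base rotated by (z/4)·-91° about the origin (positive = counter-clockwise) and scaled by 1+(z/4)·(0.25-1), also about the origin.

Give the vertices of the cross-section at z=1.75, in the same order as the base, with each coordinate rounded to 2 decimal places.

Cross-section at z=1.75: (-3.53,-0.56) (-3.23,-1.25) (-0.13,-1.20) (2.24,-0.99) (3.48,1.03)

t = z/height = 1.75/4 = 0.4375
s = 1 + (scale-1)·z/height = 1 + (0.25-1)·1.75/4 = 0.671875
θ = twist·z/height = -91°·1.75/4 = -39.8125° = -0.694859 rad
cos θ = 0.768144, sin θ = -0.640277 (intermediates below are computed at full precision and shown rounded to 5 d.p.)
v1: (-3.5,-4) → rotate → (-5.24961,-0.83160) → ×s → (-3.52708,-0.55873) → (-3.53,-0.56)
v2: (-2.5,-4.5) → rotate → (-4.80161,-1.85595) → ×s → (-3.22608,-1.24697) → (-3.23,-1.25)
v3: (1,-1.5) → rotate → (-0.19227,-1.79249) → ×s → (-0.12918,-1.20433) → (-0.13,-1.20)
v4: (3.5,1) → rotate → (3.32878,-1.47283) → ×s → (2.23652,-0.98956) → (2.24,-0.99)
v5: (3,4.5) → rotate → (5.18568,1.53582) → ×s → (3.48413,1.03188) → (3.48,1.03)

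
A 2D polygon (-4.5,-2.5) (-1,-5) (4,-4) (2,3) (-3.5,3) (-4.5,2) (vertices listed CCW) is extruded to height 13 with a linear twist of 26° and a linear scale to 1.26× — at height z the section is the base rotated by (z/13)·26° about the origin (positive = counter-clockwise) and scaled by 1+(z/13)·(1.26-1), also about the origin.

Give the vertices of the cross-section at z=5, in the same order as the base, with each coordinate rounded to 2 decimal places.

Cross-section at z=5: (-4.40,-3.57) (-0.13,-5.61) (5.10,-3.57) (1.59,3.63) (-4.36,2.58) (-5.26,1.31)

t = z/height = 5/13 = 0.384615
s = 1 + (scale-1)·z/height = 1 + (1.26-1)·5/13 = 1.100000
θ = twist·z/height = 26°·5/13 = 10.0000° = 0.174533 rad
cos θ = 0.984808, sin θ = 0.173648 (intermediates below are computed at full precision and shown rounded to 5 d.p.)
v1: (-4.5,-2.5) → rotate → (-3.99751,-3.24344) → ×s → (-4.39727,-3.56778) → (-4.40,-3.57)
v2: (-1,-5) → rotate → (-0.11657,-5.09769) → ×s → (-0.12822,-5.60746) → (-0.13,-5.61)
v3: (4,-4) → rotate → (4.63382,-3.24464) → ×s → (5.09721,-3.56910) → (5.10,-3.57)
v4: (2,3) → rotate → (1.44867,3.30172) → ×s → (1.59354,3.63189) → (1.59,3.63)
v5: (-3.5,3) → rotate → (-3.96777,2.34665) → ×s → (-4.36455,2.58132) → (-4.36,2.58)
v6: (-4.5,2) → rotate → (-4.77893,1.18820) → ×s → (-5.25682,1.30702) → (-5.26,1.31)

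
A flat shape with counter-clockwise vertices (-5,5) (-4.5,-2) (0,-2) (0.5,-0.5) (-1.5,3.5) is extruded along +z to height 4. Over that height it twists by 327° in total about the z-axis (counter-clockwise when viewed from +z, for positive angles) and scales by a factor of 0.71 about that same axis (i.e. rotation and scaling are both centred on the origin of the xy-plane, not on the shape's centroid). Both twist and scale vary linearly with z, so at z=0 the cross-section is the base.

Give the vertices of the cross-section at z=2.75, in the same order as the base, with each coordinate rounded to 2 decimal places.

Cross-section at z=2.75: (5.66,-0.02) (1.43,3.68) (-1.13,1.14) (-0.57,0.00) (2.83,-1.14)

t = z/height = 2.75/4 = 0.6875
s = 1 + (scale-1)·z/height = 1 + (0.71-1)·2.75/4 = 0.800625
θ = twist·z/height = 327°·2.75/4 = 224.8125° = 3.923718 rad
cos θ = -0.709417, sin θ = -0.704789 (intermediates below are computed at full precision and shown rounded to 5 d.p.)
v1: (-5,5) → rotate → (7.07103,-0.02314) → ×s → (5.66124,-0.01853) → (5.66,-0.02)
v2: (-4.5,-2) → rotate → (1.78280,4.59038) → ×s → (1.42735,3.67518) → (1.43,3.68)
v3: (0,-2) → rotate → (-1.40958,1.41883) → ×s → (-1.12854,1.13595) → (-1.13,1.14)
v4: (0.5,-0.5) → rotate → (-0.70710,0.00231) → ×s → (-0.56612,0.00185) → (-0.57,0.00)
v5: (-1.5,3.5) → rotate → (3.53089,-1.42578) → ×s → (2.82692,-1.14151) → (2.83,-1.14)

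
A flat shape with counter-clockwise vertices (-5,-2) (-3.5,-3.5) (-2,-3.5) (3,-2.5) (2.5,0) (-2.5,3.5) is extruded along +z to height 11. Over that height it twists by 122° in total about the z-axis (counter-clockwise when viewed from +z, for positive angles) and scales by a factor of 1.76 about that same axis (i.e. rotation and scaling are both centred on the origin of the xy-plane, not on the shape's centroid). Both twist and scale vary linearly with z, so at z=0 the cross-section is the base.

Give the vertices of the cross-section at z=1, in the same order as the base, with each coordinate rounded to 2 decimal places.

t = z/height = 1/11 = 0.0909091
s = 1 + (scale-1)·z/height = 1 + (1.76-1)·1/11 = 1.069091
θ = twist·z/height = 122°·1/11 = 11.0909° = 0.193573 rad
cos θ = 0.981323, sin θ = 0.192366 (intermediates below are computed at full precision and shown rounded to 5 d.p.)
v1: (-5,-2) → rotate → (-4.52188,-2.92448) → ×s → (-4.83430,-3.12653) → (-4.83,-3.13)
v2: (-3.5,-3.5) → rotate → (-2.76135,-4.10791) → ×s → (-2.95213,-4.39173) → (-2.95,-4.39)
v3: (-2,-3.5) → rotate → (-1.28936,-3.81936) → ×s → (-1.37845,-4.08325) → (-1.38,-4.08)
v4: (3,-2.5) → rotate → (3.42489,-1.87621) → ×s → (3.66151,-2.00584) → (3.66,-2.01)
v5: (2.5,0) → rotate → (2.45331,0.48092) → ×s → (2.62281,0.51414) → (2.62,0.51)
v6: (-2.5,3.5) → rotate → (-3.12659,2.95372) → ×s → (-3.34261,3.15779) → (-3.34,3.16)

Cross-section at z=1: (-4.83,-3.13) (-2.95,-4.39) (-1.38,-4.08) (3.66,-2.01) (2.62,0.51) (-3.34,3.16)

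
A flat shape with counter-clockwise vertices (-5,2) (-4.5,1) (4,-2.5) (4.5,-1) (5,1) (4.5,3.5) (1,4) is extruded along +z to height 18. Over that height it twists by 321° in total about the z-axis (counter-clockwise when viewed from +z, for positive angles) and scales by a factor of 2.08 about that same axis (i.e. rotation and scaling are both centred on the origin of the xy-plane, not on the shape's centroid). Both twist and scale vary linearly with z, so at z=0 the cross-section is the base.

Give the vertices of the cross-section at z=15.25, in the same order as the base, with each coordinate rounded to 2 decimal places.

t = z/height = 15.25/18 = 0.847222
s = 1 + (scale-1)·z/height = 1 + (2.08-1)·15.25/18 = 1.915000
θ = twist·z/height = 321°·15.25/18 = 271.9583° = 4.746568 rad
cos θ = 0.034173, sin θ = -0.999416 (intermediates below are computed at full precision and shown rounded to 5 d.p.)
v1: (-5,2) → rotate → (1.82797,5.06543) → ×s → (3.50056,9.70029) → (3.50,9.70)
v2: (-4.5,1) → rotate → (0.84564,4.53154) → ×s → (1.61940,8.67791) → (1.62,8.68)
v3: (4,-2.5) → rotate → (-2.36185,-4.08310) → ×s → (-4.52294,-7.81913) → (-4.52,-7.82)
v4: (4.5,-1) → rotate → (-0.84564,-4.53154) → ×s → (-1.61940,-8.67791) → (-1.62,-8.68)
v5: (5,1) → rotate → (1.17028,-4.96291) → ×s → (2.24109,-9.50397) → (2.24,-9.50)
v6: (4.5,3.5) → rotate → (3.65173,-4.37777) → ×s → (6.99307,-8.38342) → (6.99,-8.38)
v7: (1,4) → rotate → (4.03184,-0.86273) → ×s → (7.72097,-1.65212) → (7.72,-1.65)

Cross-section at z=15.25: (3.50,9.70) (1.62,8.68) (-4.52,-7.82) (-1.62,-8.68) (2.24,-9.50) (6.99,-8.38) (7.72,-1.65)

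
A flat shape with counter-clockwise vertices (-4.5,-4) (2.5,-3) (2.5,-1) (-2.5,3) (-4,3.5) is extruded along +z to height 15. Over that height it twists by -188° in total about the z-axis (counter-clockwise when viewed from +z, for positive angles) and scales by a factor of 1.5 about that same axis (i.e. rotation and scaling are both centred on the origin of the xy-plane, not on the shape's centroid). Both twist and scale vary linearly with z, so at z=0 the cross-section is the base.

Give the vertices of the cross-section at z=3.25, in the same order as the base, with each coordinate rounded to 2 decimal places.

Cross-section at z=3.25: (-6.67,-0.10) (-0.07,-4.33) (1.38,-2.65) (0.07,4.33) (-0.83,5.83)

t = z/height = 3.25/15 = 0.216667
s = 1 + (scale-1)·z/height = 1 + (1.5-1)·3.25/15 = 1.108333
θ = twist·z/height = -188°·3.25/15 = -40.7333° = -0.710931 rad
cos θ = 0.757755, sin θ = -0.652539 (intermediates below are computed at full precision and shown rounded to 5 d.p.)
v1: (-4.5,-4) → rotate → (-6.02005,-0.09459) → ×s → (-6.67223,-0.10484) → (-6.67,-0.10)
v2: (2.5,-3) → rotate → (-0.06323,-3.90461) → ×s → (-0.07008,-4.32761) → (-0.07,-4.33)
v3: (2.5,-1) → rotate → (1.24185,-2.38910) → ×s → (1.37638,-2.64792) → (1.38,-2.65)
v4: (-2.5,3) → rotate → (0.06323,3.90461) → ×s → (0.07008,4.32761) → (0.07,4.33)
v5: (-4,3.5) → rotate → (-0.74713,5.26230) → ×s → (-0.82807,5.83238) → (-0.83,5.83)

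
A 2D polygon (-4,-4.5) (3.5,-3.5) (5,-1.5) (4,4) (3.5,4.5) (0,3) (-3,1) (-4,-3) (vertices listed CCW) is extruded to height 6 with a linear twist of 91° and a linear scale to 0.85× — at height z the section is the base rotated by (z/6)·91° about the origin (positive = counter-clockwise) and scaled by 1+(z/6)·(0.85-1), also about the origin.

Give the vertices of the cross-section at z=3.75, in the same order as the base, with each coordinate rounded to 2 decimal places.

Cross-section at z=3.75: (1.43,-5.26) (4.39,0.92) (3.61,3.05) (-1.05,5.02) (-1.68,4.88) (-2.28,1.49) (-2.24,-1.78) (0.30,-4.52)

t = z/height = 3.75/6 = 0.625
s = 1 + (scale-1)·z/height = 1 + (0.85-1)·3.75/6 = 0.906250
θ = twist·z/height = 91°·3.75/6 = 56.8750° = 0.992656 rad
cos θ = 0.546467, sin θ = 0.837480 (intermediates below are computed at full precision and shown rounded to 5 d.p.)
v1: (-4,-4.5) → rotate → (1.58279,-5.80902) → ×s → (1.43441,-5.26443) → (1.43,-5.26)
v2: (3.5,-3.5) → rotate → (4.84382,1.01855) → ×s → (4.38971,0.92306) → (4.39,0.92)
v3: (5,-1.5) → rotate → (3.98856,3.36770) → ×s → (3.61463,3.05198) → (3.61,3.05)
v4: (4,4) → rotate → (-1.16405,5.53579) → ×s → (-1.05492,5.01681) → (-1.05,5.02)
v5: (3.5,4.5) → rotate → (-1.85603,5.39028) → ×s → (-1.68202,4.88495) → (-1.68,4.88)
v6: (0,3) → rotate → (-2.51244,1.63940) → ×s → (-2.27690,1.48571) → (-2.28,1.49)
v7: (-3,1) → rotate → (-2.47688,-1.96597) → ×s → (-2.24467,-1.78166) → (-2.24,-1.78)
v8: (-4,-3) → rotate → (0.32657,-4.98932) → ×s → (0.29596,-4.52157) → (0.30,-4.52)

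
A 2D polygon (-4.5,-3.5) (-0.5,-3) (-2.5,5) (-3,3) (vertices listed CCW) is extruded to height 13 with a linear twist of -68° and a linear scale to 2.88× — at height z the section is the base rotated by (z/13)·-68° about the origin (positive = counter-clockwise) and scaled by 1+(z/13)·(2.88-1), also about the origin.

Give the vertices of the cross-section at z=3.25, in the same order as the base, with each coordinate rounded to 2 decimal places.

t = z/height = 3.25/13 = 0.25
s = 1 + (scale-1)·z/height = 1 + (2.88-1)·3.25/13 = 1.470000
θ = twist·z/height = -68°·3.25/13 = -17.0000° = -0.296706 rad
cos θ = 0.956305, sin θ = -0.292372 (intermediates below are computed at full precision and shown rounded to 5 d.p.)
v1: (-4.5,-3.5) → rotate → (-5.32667,-2.03139) → ×s → (-7.83021,-2.98615) → (-7.83,-2.99)
v2: (-0.5,-3) → rotate → (-1.35527,-2.72273) → ×s → (-1.99224,-4.00241) → (-1.99,-4.00)
v3: (-2.5,5) → rotate → (-0.92890,5.51245) → ×s → (-1.36549,8.10331) → (-1.37,8.10)
v4: (-3,3) → rotate → (-1.99180,3.74603) → ×s → (-2.92794,5.50666) → (-2.93,5.51)

Cross-section at z=3.25: (-7.83,-2.99) (-1.99,-4.00) (-1.37,8.10) (-2.93,5.51)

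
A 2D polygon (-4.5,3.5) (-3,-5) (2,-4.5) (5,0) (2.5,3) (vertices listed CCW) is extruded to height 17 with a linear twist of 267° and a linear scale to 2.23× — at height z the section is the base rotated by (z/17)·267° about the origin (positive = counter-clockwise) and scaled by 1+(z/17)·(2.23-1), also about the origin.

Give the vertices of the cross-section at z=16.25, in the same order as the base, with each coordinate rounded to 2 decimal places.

t = z/height = 16.25/17 = 0.955882
s = 1 + (scale-1)·z/height = 1 + (2.23-1)·16.25/17 = 2.175735
θ = twist·z/height = 267°·16.25/17 = 255.2206° = 4.454440 rad
cos θ = -0.255098, sin θ = -0.966915 (intermediates below are computed at full precision and shown rounded to 5 d.p.)
v1: (-4.5,3.5) → rotate → (4.53215,3.45827) → ×s → (9.86075,7.52429) → (9.86,7.52)
v2: (-3,-5) → rotate → (-4.06928,4.17624) → ×s → (-8.85368,9.08639) → (-8.85,9.09)
v3: (2,-4.5) → rotate → (-4.86131,-0.78589) → ×s → (-10.57693,-1.70988) → (-10.58,-1.71)
v4: (5,0) → rotate → (-1.27549,-4.83458) → ×s → (-2.77513,-10.51876) → (-2.78,-10.52)
v5: (2.5,3) → rotate → (2.26300,-3.18258) → ×s → (4.92369,-6.92446) → (4.92,-6.92)

Cross-section at z=16.25: (9.86,7.52) (-8.85,9.09) (-10.58,-1.71) (-2.78,-10.52) (4.92,-6.92)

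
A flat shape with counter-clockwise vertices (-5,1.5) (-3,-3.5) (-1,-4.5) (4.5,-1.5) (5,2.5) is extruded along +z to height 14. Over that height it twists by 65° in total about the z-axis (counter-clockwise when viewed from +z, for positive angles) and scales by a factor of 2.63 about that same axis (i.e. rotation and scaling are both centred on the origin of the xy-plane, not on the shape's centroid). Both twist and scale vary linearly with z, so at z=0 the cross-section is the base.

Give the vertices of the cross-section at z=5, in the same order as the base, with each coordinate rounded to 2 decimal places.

t = z/height = 5/14 = 0.357143
s = 1 + (scale-1)·z/height = 1 + (2.63-1)·5/14 = 1.582143
θ = twist·z/height = 65°·5/14 = 23.2143° = 0.405166 rad
cos θ = 0.919037, sin θ = 0.394171 (intermediates below are computed at full precision and shown rounded to 5 d.p.)
v1: (-5,1.5) → rotate → (-5.18644,-0.59230) → ×s → (-8.20569,-0.93710) → (-8.21,-0.94)
v2: (-3,-3.5) → rotate → (-1.37751,-4.39914) → ×s → (-2.17942,-6.96007) → (-2.18,-6.96)
v3: (-1,-4.5) → rotate → (0.85473,-4.52984) → ×s → (1.35231,-7.16685) → (1.35,-7.17)
v4: (4.5,-1.5) → rotate → (4.72692,0.39521) → ×s → (7.47867,0.62529) → (7.48,0.63)
v5: (5,2.5) → rotate → (3.60976,4.26845) → ×s → (5.71115,6.75329) → (5.71,6.75)

Cross-section at z=5: (-8.21,-0.94) (-2.18,-6.96) (1.35,-7.17) (7.48,0.63) (5.71,6.75)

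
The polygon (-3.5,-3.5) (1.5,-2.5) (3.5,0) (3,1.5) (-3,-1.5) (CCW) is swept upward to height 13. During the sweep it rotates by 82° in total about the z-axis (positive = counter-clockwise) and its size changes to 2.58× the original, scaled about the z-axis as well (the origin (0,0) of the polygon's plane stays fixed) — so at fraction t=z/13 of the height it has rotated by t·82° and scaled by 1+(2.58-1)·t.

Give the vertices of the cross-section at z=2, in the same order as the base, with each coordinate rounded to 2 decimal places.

Cross-section at z=2: (-3.30,-5.20) (2.50,-2.63) (4.25,0.95) (3.23,2.63) (-3.23,-2.63)

t = z/height = 2/13 = 0.153846
s = 1 + (scale-1)·z/height = 1 + (2.58-1)·2/13 = 1.243077
θ = twist·z/height = 82°·2/13 = 12.6154° = 0.220180 rad
cos θ = 0.975858, sin θ = 0.218405 (intermediates below are computed at full precision and shown rounded to 5 d.p.)
v1: (-3.5,-3.5) → rotate → (-2.65109,-4.17992) → ×s → (-3.29550,-5.19596) → (-3.30,-5.20)
v2: (1.5,-2.5) → rotate → (2.00980,-2.11204) → ×s → (2.49834,-2.62543) → (2.50,-2.63)
v3: (3.5,0) → rotate → (3.41550,0.76442) → ×s → (4.24573,0.95023) → (4.25,0.95)
v4: (3,1.5) → rotate → (2.59997,2.11900) → ×s → (3.23196,2.63408) → (3.23,2.63)
v5: (-3,-1.5) → rotate → (-2.59997,-2.11900) → ×s → (-3.23196,-2.63408) → (-3.23,-2.63)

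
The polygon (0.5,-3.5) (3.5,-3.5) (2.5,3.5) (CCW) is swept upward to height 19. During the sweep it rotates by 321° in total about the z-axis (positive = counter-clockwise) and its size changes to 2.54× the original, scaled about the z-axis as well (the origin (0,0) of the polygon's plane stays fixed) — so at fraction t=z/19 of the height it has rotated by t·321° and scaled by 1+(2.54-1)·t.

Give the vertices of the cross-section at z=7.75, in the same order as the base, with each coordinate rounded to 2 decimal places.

t = z/height = 7.75/19 = 0.407895
s = 1 + (scale-1)·z/height = 1 + (2.54-1)·7.75/19 = 1.628158
θ = twist·z/height = 321°·7.75/19 = 130.9342° = 2.285233 rad
cos θ = -0.655192, sin θ = 0.755462 (intermediates below are computed at full precision and shown rounded to 5 d.p.)
v1: (0.5,-3.5) → rotate → (2.31652,2.67090) → ×s → (3.77166,4.34865) → (3.77,4.35)
v2: (3.5,-3.5) → rotate → (0.35095,4.93729) → ×s → (0.57140,8.03869) → (0.57,8.04)
v3: (2.5,3.5) → rotate → (-4.28210,-0.40452) → ×s → (-6.97193,-0.65862) → (-6.97,-0.66)

Cross-section at z=7.75: (3.77,4.35) (0.57,8.04) (-6.97,-0.66)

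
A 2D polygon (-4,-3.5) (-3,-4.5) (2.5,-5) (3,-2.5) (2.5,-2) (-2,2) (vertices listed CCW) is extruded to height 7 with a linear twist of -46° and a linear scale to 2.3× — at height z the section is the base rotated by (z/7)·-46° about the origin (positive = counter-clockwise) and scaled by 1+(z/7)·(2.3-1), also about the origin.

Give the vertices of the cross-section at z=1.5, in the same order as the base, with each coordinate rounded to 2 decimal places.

t = z/height = 1.5/7 = 0.214286
s = 1 + (scale-1)·z/height = 1 + (2.3-1)·1.5/7 = 1.278571
θ = twist·z/height = -46°·1.5/7 = -9.8571° = -0.172040 rad
cos θ = 0.985238, sin θ = -0.171192 (intermediates below are computed at full precision and shown rounded to 5 d.p.)
v1: (-4,-3.5) → rotate → (-4.54012,-2.76356) → ×s → (-5.80487,-3.53341) → (-5.80,-3.53)
v2: (-3,-4.5) → rotate → (-3.72608,-3.91999) → ×s → (-4.76406,-5.01199) → (-4.76,-5.01)
v3: (2.5,-5) → rotate → (1.60713,-5.35417) → ×s → (2.05483,-6.84569) → (2.05,-6.85)
v4: (3,-2.5) → rotate → (2.52773,-2.97667) → ×s → (3.23189,-3.80589) → (3.23,-3.81)
v5: (2.5,-2) → rotate → (2.12071,-2.39846) → ×s → (2.71148,-3.06660) → (2.71,-3.07)
v6: (-2,2) → rotate → (-1.62809,2.31286) → ×s → (-2.08163,2.95716) → (-2.08,2.96)

Cross-section at z=1.5: (-5.80,-3.53) (-4.76,-5.01) (2.05,-6.85) (3.23,-3.81) (2.71,-3.07) (-2.08,2.96)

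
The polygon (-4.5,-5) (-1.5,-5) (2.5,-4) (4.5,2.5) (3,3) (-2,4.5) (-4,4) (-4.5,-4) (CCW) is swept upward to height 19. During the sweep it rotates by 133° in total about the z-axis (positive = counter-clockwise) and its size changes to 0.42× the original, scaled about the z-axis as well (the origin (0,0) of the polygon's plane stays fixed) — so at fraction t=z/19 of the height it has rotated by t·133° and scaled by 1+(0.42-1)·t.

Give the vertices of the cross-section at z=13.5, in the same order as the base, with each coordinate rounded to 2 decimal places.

Cross-section at z=13.5: (3.14,-2.41) (3.00,-0.65) (2.23,1.65) (-1.67,2.52) (-1.90,1.62) (-2.55,-1.38) (-2.16,-2.53) (2.55,-2.45)

t = z/height = 13.5/19 = 0.710526
s = 1 + (scale-1)·z/height = 1 + (0.42-1)·13.5/19 = 0.587895
θ = twist·z/height = 133°·13.5/19 = 94.5000° = 1.649336 rad
cos θ = -0.078459, sin θ = 0.996917 (intermediates below are computed at full precision and shown rounded to 5 d.p.)
v1: (-4.5,-5) → rotate → (5.33765,-4.09383) → ×s → (3.13798,-2.40674) → (3.14,-2.41)
v2: (-1.5,-5) → rotate → (5.10228,-1.10308) → ×s → (2.99960,-0.64850) → (3.00,-0.65)
v3: (2.5,-4) → rotate → (3.79152,2.80613) → ×s → (2.22902,1.64971) → (2.23,1.65)
v4: (4.5,2.5) → rotate → (-2.84536,4.28998) → ×s → (-1.67277,2.52206) → (-1.67,2.52)
v5: (3,3) → rotate → (-3.22613,2.75537) → ×s → (-1.89662,1.61987) → (-1.90,1.62)
v6: (-2,4.5) → rotate → (-4.32921,-2.34690) → ×s → (-2.54512,-1.37973) → (-2.55,-1.38)
v7: (-4,4) → rotate → (-3.67383,-4.30151) → ×s → (-2.15983,-2.52883) → (-2.16,-2.53)
v8: (-4.5,-4) → rotate → (4.34074,-4.17229) → ×s → (2.55190,-2.45287) → (2.55,-2.45)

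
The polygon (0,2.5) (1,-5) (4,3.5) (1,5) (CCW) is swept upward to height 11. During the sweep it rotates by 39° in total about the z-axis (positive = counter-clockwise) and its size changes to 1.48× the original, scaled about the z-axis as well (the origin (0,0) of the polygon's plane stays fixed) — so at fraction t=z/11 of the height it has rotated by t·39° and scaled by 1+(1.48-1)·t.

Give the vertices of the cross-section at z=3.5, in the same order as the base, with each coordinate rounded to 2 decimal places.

t = z/height = 3.5/11 = 0.318182
s = 1 + (scale-1)·z/height = 1 + (1.48-1)·3.5/11 = 1.152727
θ = twist·z/height = 39°·3.5/11 = 12.4091° = 0.216579 rad
cos θ = 0.976638, sin θ = 0.214890 (intermediates below are computed at full precision and shown rounded to 5 d.p.)
v1: (0,2.5) → rotate → (-0.53723,2.44160) → ×s → (-0.61927,2.81449) → (-0.62,2.81)
v2: (1,-5) → rotate → (2.05109,-4.66830) → ×s → (2.36435,-5.38128) → (2.36,-5.38)
v3: (4,3.5) → rotate → (3.15444,4.27779) → ×s → (3.63621,4.93113) → (3.64,4.93)
v4: (1,5) → rotate → (-0.09781,5.09808) → ×s → (-0.11275,5.87670) → (-0.11,5.88)

Cross-section at z=3.5: (-0.62,2.81) (2.36,-5.38) (3.64,4.93) (-0.11,5.88)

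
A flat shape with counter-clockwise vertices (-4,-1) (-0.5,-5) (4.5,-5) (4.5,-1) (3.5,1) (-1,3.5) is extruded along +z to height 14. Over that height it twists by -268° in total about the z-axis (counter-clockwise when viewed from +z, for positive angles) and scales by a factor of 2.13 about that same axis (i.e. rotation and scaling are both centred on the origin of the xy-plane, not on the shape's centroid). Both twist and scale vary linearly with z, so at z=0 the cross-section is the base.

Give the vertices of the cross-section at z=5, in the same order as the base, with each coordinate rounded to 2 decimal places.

t = z/height = 5/14 = 0.357143
s = 1 + (scale-1)·z/height = 1 + (2.13-1)·5/14 = 1.403571
θ = twist·z/height = -268°·5/14 = -95.7143° = -1.670529 rad
cos θ = -0.099568, sin θ = -0.995031 (intermediates below are computed at full precision and shown rounded to 5 d.p.)
v1: (-4,-1) → rotate → (-0.59676,4.07969) → ×s → (-0.83759,5.72614) → (-0.84,5.73)
v2: (-0.5,-5) → rotate → (-4.92537,0.99535) → ×s → (-6.91311,1.39705) → (-6.91,1.40)
v3: (4.5,-5) → rotate → (-5.42321,-3.97980) → ×s → (-7.61186,-5.58593) → (-7.61,-5.59)
v4: (4.5,-1) → rotate → (-1.44309,-4.37807) → ×s → (-2.02547,-6.14493) → (-2.03,-6.14)
v5: (3.5,1) → rotate → (0.64654,-3.58218) → ×s → (0.90747,-5.02784) → (0.91,-5.03)
v6: (-1,3.5) → rotate → (3.58218,0.64654) → ×s → (5.02784,0.90747) → (5.03,0.91)

Cross-section at z=5: (-0.84,5.73) (-6.91,1.40) (-7.61,-5.59) (-2.03,-6.14) (0.91,-5.03) (5.03,0.91)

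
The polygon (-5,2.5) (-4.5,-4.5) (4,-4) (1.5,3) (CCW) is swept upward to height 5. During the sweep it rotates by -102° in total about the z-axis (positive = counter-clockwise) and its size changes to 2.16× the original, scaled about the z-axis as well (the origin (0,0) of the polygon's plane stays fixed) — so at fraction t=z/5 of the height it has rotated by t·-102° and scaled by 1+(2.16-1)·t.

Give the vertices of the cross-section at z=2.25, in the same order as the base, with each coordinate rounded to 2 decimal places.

t = z/height = 2.25/5 = 0.45
s = 1 + (scale-1)·z/height = 1 + (2.16-1)·2.25/5 = 1.522000
θ = twist·z/height = -102°·2.25/5 = -45.9000° = -0.801106 rad
cos θ = 0.695913, sin θ = -0.718126 (intermediates below are computed at full precision and shown rounded to 5 d.p.)
v1: (-5,2.5) → rotate → (-1.68425,5.33041) → ×s → (-2.56343,8.11289) → (-2.56,8.11)
v2: (-4.5,-4.5) → rotate → (-6.36318,0.09996) → ×s → (-9.68475,0.15214) → (-9.68,0.15)
v3: (4,-4) → rotate → (-0.08885,-5.65616) → ×s → (-0.13524,-8.60867) → (-0.14,-8.61)
v4: (1.5,3) → rotate → (3.19825,1.01055) → ×s → (4.86773,1.53806) → (4.87,1.54)

Cross-section at z=2.25: (-2.56,8.11) (-9.68,0.15) (-0.14,-8.61) (4.87,1.54)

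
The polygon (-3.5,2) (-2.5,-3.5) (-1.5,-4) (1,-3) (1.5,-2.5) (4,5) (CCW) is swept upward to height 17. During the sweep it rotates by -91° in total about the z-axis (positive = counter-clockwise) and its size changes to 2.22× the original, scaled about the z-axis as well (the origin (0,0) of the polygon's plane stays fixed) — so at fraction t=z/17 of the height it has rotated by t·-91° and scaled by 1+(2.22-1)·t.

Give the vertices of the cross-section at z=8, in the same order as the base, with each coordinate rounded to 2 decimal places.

t = z/height = 8/17 = 0.470588
s = 1 + (scale-1)·z/height = 1 + (2.22-1)·8/17 = 1.574118
θ = twist·z/height = -91°·8/17 = -42.8235° = -0.747412 rad
cos θ = 0.733451, sin θ = -0.679743 (intermediates below are computed at full precision and shown rounded to 5 d.p.)
v1: (-3.5,2) → rotate → (-1.20759,3.84600) → ×s → (-1.90089,6.05406) → (-1.90,6.05)
v2: (-2.5,-3.5) → rotate → (-4.21273,-0.86772) → ×s → (-6.63133,-1.36590) → (-6.63,-1.37)
v3: (-1.5,-4) → rotate → (-3.81915,-1.91419) → ×s → (-6.01179,-3.01316) → (-6.01,-3.01)
v4: (1,-3) → rotate → (-1.30578,-2.88009) → ×s → (-2.05545,-4.53361) → (-2.06,-4.53)
v5: (1.5,-2.5) → rotate → (-0.59918,-2.85324) → ×s → (-0.94318,-4.49134) → (-0.94,-4.49)
v6: (4,5) → rotate → (6.33252,0.94828) → ×s → (9.96813,1.49271) → (9.97,1.49)

Cross-section at z=8: (-1.90,6.05) (-6.63,-1.37) (-6.01,-3.01) (-2.06,-4.53) (-0.94,-4.49) (9.97,1.49)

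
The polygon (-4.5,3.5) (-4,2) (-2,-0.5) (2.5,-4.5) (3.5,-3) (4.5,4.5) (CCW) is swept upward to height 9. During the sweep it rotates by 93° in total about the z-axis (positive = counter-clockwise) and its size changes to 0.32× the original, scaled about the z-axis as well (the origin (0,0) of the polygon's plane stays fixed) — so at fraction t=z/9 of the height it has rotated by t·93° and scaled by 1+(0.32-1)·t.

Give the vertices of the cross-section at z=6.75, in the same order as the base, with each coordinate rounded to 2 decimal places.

Cross-section at z=6.75: (-2.37,-1.48) (-1.60,-1.50) (-0.11,-1.00) (2.49,0.39) (1.97,1.10) (-1.31,2.83)

t = z/height = 6.75/9 = 0.75
s = 1 + (scale-1)·z/height = 1 + (0.32-1)·6.75/9 = 0.490000
θ = twist·z/height = 93°·6.75/9 = 69.7500° = 1.217367 rad
cos θ = 0.346117, sin θ = 0.938191 (intermediates below are computed at full precision and shown rounded to 5 d.p.)
v1: (-4.5,3.5) → rotate → (-4.84120,-3.01045) → ×s → (-2.37219,-1.47512) → (-2.37,-1.48)
v2: (-4,2) → rotate → (-3.26085,-3.06053) → ×s → (-1.59782,-1.49966) → (-1.60,-1.50)
v3: (-2,-0.5) → rotate → (-0.22314,-2.04944) → ×s → (-0.10934,-1.00423) → (-0.11,-1.00)
v4: (2.5,-4.5) → rotate → (5.08715,0.78795) → ×s → (2.49271,0.38610) → (2.49,0.39)
v5: (3.5,-3) → rotate → (4.02598,2.24532) → ×s → (1.97273,1.10021) → (1.97,1.10)
v6: (4.5,4.5) → rotate → (-2.66433,5.77939) → ×s → (-1.30552,2.83190) → (-1.31,2.83)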